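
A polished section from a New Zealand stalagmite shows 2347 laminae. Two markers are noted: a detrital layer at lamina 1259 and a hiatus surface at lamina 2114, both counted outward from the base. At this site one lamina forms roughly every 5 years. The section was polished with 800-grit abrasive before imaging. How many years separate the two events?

4275 years

The two markers are separated by 2114 − 1259 = 855 laminae.
At 5 years per lamina, 855 × 5 = 4275 years.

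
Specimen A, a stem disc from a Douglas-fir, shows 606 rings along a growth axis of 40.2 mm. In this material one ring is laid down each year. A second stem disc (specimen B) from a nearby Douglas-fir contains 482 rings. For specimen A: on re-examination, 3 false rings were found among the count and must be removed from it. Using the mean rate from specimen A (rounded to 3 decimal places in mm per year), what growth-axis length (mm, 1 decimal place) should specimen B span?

32.3 mm

Specimen A: true ring count = 606 − 3 = 603.
A: Extension rate ≈ 40.2 / 603 = 0.067 mm/year.
B's length ≈ 0.067 × 482 = 32.3 mm.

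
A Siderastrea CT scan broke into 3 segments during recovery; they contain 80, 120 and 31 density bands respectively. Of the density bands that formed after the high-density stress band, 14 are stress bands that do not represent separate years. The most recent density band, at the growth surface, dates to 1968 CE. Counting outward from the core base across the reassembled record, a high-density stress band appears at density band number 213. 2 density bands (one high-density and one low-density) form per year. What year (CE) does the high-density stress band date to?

Total density bands = 80 + 120 + 31 = 231.
231 − 213 = 18 density bands lie beyond the high-density stress band toward the growth surface.
Excluding 14 false density bands: 18 − 14 = 4.
Dividing by 2 density bands per year: 4 / 2 = 2 years.
The density band at the growth surface is 1968 CE, so the high-density stress band dates to 1968 − 2 = 1966 CE.

1966 CE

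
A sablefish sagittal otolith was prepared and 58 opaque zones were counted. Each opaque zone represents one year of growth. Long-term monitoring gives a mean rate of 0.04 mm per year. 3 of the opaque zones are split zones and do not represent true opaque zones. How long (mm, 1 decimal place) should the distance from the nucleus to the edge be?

After corrections the count is 58 − 3 = 55 opaque zones.
Predicted length = 0.04 mm/year × 55 years = 2.2 mm.

2.2 mm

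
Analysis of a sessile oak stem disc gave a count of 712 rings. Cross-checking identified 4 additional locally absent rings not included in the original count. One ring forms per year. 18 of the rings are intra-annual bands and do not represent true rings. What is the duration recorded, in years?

After corrections the count is 712 − 18 + 4 = 698 rings.
With a one-to-one ring periodicity this is 698 years.

698 yr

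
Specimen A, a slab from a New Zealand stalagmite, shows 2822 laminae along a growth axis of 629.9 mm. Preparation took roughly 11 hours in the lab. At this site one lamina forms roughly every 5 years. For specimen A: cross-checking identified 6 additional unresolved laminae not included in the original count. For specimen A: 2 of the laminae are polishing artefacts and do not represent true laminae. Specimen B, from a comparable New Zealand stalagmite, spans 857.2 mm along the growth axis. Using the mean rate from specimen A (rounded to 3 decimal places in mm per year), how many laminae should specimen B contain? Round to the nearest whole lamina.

Specimen A: correcting the raw count gives 2822 − 2 + 6 = 2826 true laminae.
Specimen A: 2826 laminae at 5 years each span 2826 × 5 = 14130 years.
A: 629.9 mm over 14130 years gives 629.9 / 14130 ≈ 0.045 mm/yr.
B spans 857.2 / 0.045 = 19048.89 years; at 5 years per lamina that is 19048.89 / 5 ≈ 3810 laminae.

3810 laminae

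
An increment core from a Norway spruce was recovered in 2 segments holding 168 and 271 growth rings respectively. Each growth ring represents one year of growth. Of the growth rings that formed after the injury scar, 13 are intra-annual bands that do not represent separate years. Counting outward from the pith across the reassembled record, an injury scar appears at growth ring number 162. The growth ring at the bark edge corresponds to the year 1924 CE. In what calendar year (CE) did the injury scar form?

Total growth rings = 168 + 271 = 439.
Between growth ring 162 and the bark edge there are 439 − 162 = 277 growth rings.
277 − 13 false = 264 true growth rings after the injury scar.
1924 − 264 = 1660 CE.

1660 CE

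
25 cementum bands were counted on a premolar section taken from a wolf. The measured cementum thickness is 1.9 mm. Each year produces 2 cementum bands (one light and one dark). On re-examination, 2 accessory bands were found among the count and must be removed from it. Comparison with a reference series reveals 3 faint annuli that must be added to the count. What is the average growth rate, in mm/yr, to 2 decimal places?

0.15 mm/yr

After corrections the count is 25 − 2 + 3 = 26 cementum bands.
26 cementum bands at 2 per year is 26 / 2 = 13 years.
1.9 mm over 13 years gives 1.9 / 13 ≈ 0.15 mm/yr.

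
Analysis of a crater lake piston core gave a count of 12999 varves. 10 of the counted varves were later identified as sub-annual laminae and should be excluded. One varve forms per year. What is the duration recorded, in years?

12989 years

True varve count = 12999 − 10 = 12989.
With a one-to-one varve periodicity this is 12989 years.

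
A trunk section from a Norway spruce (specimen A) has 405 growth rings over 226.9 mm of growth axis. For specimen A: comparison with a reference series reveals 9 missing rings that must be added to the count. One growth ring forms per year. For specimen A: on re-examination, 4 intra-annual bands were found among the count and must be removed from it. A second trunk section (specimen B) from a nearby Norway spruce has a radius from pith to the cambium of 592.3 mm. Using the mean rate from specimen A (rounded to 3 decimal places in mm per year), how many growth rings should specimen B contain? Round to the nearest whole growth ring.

Specimen A: true growth ring count = 405 − 4 + 9 = 410.
A: 226.9 mm over 410 years gives 226.9 / 410 ≈ 0.553 mm per year.
For B, 592.3 / 0.553 = 1071.07 years ≈ 1071 growth rings.

1071 growth rings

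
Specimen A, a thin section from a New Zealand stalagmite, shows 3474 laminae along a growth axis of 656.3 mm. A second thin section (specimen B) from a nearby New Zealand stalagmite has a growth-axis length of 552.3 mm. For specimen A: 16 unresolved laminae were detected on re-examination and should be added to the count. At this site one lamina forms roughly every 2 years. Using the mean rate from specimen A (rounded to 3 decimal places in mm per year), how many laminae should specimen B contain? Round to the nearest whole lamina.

2938 laminae

Specimen A: true lamina count = 3474 + 16 = 3490.
Specimen A: 3490 laminae at 2 years each span 3490 × 2 = 6980 years.
A: Extension rate ≈ 656.3 / 6980 = 0.094 mm/yr.
Specimen B: 552.3 mm / 0.094 mm per year = 5875.53 years; at 2 years per lamina that is 5875.53 / 2 ≈ 2938 laminae.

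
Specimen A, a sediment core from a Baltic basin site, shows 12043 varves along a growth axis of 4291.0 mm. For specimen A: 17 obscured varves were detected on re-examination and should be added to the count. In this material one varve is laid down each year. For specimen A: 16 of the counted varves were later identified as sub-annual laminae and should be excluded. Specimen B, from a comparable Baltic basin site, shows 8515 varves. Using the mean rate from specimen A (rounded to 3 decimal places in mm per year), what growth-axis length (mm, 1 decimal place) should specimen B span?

3031.3 mm

Specimen A: true varve count = 12043 − 16 + 17 = 12044.
A: 4291.0 mm over 12044 years gives 4291.0 / 12044 ≈ 0.356 mm/year.
B's length ≈ 0.356 × 8515 = 3031.3 mm.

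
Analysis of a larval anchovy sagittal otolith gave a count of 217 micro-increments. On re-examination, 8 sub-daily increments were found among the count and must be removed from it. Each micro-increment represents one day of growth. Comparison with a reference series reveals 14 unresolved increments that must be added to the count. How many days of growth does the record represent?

223 days

Adjusted count: 217 − 8 + 14 = 223 micro-increments.
At one micro-increment per day, that is 223 days.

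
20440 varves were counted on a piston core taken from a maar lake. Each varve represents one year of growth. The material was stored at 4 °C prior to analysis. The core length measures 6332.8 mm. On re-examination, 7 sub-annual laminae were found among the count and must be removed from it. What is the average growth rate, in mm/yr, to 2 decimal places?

0.31 mm/yr

True varve count = 20440 − 7 = 20433.
Mean rate = 6332.8 mm / 20433 years ≈ 0.31 mm/yr.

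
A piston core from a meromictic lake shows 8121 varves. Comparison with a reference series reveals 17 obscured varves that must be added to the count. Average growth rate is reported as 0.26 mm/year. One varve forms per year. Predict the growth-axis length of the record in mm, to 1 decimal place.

2115.9 mm

Correcting the raw count gives 8121 + 17 = 8138 true varves.
8138 years at 0.26 mm/year gives 0.26 × 8138 = 2115.9 mm.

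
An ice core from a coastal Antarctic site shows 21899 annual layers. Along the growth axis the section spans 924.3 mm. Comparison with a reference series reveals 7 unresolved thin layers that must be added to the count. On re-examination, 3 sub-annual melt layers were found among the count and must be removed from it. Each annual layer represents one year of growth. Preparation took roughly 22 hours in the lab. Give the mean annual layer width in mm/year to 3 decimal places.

0.042 mm/year

Correcting the raw count gives 21899 − 3 + 7 = 21903 true annual layers.
Mean rate = 924.3 mm / 21903 years ≈ 0.042 mm/year.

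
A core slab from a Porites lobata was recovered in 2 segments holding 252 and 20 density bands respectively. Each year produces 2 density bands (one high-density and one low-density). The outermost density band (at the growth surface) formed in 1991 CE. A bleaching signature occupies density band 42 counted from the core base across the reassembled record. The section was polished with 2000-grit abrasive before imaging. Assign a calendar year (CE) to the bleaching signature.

Total density bands = 252 + 20 = 272.
The bleaching signature sits at density band 42 from the core base, so 272 − 42 = 230 density bands formed after it.
230 density bands at 2 per year is 230 / 2 = 115 years.
The density band at the growth surface is 1991 CE, so the bleaching signature dates to 1991 − 115 = 1876 CE.

1876 CE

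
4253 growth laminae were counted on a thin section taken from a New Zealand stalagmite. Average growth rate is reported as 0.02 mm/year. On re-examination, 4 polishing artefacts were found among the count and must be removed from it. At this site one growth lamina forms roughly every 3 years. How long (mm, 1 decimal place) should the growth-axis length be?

After corrections the count is 4253 − 4 = 4249 growth laminae.
Multiplying by 3 years per growth lamina: 4249 × 3 = 12747 years.
Predicted length = 0.02 mm/year × 12747 years = 254.9 mm.

254.9 mm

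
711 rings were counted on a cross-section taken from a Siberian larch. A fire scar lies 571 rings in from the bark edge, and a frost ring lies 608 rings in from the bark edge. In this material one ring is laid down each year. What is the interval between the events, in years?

37 years

Separation: 608 − 571 = 37 rings.
One ring per year makes the interval 37 years.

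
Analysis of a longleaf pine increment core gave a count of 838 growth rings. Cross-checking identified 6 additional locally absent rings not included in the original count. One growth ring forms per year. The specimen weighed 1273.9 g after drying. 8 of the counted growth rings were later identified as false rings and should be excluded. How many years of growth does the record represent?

Correcting the raw count gives 838 − 8 + 6 = 836 true growth rings.
One growth ring per year makes the duration 836 years.

836 yr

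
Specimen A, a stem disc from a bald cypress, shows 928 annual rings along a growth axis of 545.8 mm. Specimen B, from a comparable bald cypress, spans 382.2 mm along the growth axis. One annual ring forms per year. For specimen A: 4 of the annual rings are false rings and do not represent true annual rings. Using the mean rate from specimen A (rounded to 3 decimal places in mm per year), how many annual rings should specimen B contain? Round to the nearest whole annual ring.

647 annual rings

Specimen A: adjusted count: 928 − 4 = 924 annual rings.
A: 545.8 mm over 924 years gives 545.8 / 924 ≈ 0.591 mm/yr.
For B, 382.2 / 0.591 = 646.70 years ≈ 647 annual rings.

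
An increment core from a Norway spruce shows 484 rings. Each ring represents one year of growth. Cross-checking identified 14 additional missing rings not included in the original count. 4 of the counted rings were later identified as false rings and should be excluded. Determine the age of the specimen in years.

Adjusted count: 484 − 4 + 14 = 494 rings.
One ring per year makes the duration 494 years.

494 years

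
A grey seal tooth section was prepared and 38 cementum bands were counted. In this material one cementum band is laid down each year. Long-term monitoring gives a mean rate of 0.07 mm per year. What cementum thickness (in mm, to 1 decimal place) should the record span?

38 years of growth are recorded.
Predicted length = 0.07 mm/year × 38 years = 2.7 mm.

2.7 mm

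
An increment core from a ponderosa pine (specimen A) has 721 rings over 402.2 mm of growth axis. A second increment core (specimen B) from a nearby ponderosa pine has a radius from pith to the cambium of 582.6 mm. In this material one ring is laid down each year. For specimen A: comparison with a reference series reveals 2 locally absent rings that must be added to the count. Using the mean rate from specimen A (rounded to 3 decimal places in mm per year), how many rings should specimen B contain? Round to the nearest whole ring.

Specimen A: correcting the raw count gives 721 + 2 = 723 true rings.
A: Extension rate ≈ 402.2 / 723 = 0.556 mm/yr.
Specimen B: 582.6 mm / 0.556 mm per year = 1047.84 years ≈ 1048 rings.

1048 rings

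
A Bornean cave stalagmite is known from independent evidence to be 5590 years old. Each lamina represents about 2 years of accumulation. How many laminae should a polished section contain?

2795 laminae

Expected laminae: 5590 / 2 = 2795.
So 2795 laminae should be present.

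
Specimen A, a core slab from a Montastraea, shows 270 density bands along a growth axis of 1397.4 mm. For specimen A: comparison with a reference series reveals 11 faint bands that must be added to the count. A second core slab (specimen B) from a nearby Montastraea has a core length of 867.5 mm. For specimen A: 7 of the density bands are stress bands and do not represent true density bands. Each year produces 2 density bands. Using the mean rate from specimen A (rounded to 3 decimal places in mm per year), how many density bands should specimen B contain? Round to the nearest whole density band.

170 density bands

Specimen A: after corrections the count is 270 − 7 + 11 = 274 density bands.
Specimen A: dividing by 2 density bands per year: 274 / 2 = 137 years.
A: Mean rate = 1397.4 mm / 137 years ≈ 10.200 mm per year.
Specimen B: 867.5 mm / 10.200 mm per year = 85.05 years; at 2 density bands per year that is 85.05 × 2 ≈ 170 density bands.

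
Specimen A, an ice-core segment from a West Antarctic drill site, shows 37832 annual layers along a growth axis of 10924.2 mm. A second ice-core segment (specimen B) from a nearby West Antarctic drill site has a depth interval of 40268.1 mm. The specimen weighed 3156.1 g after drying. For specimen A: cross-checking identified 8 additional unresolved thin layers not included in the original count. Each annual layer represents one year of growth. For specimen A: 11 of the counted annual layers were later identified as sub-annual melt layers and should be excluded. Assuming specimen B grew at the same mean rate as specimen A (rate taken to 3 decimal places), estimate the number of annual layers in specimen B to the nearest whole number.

Specimen A: true annual layer count = 37832 − 11 + 8 = 37829.
A: Mean rate = 10924.2 mm / 37829 years ≈ 0.289 mm/yr.
For B, 40268.1 / 0.289 = 139335.99 years ≈ 139336 annual layers.

139336 annual layers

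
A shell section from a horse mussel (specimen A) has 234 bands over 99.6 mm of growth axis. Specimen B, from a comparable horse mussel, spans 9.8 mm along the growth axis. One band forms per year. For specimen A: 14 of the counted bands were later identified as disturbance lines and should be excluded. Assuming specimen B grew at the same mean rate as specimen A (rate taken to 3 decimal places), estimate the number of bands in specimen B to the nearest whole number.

Specimen A: true band count = 234 − 14 = 220.
A: 99.6 mm over 220 years gives 99.6 / 220 ≈ 0.453 mm/year.
B spans 9.8 / 0.453 = 21.63 years ≈ 22 bands.

22 bands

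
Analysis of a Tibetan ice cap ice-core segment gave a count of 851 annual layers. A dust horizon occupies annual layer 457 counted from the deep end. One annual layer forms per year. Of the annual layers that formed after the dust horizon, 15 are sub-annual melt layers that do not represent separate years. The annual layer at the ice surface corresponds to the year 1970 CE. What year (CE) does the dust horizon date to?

The dust horizon sits at annual layer 457 from the deep end, so 851 − 457 = 394 annual layers formed after it.
Removing the 15 false annual layers leaves 394 − 15 = 379 true annual layers beyond the dust horizon.
Counting back 379 years from 1970 CE places the dust horizon in 1970 − 379 = 1591 CE.

1591 CE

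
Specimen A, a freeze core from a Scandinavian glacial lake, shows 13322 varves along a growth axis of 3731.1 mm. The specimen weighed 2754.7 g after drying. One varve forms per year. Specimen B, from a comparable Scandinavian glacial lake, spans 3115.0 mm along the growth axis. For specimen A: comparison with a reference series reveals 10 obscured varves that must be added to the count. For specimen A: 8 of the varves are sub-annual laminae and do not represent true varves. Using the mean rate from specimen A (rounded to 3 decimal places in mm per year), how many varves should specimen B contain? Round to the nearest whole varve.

11125 varves

Specimen A: adjusted count: 13322 − 8 + 10 = 13324 varves.
A: 3731.1 mm over 13324 years gives 3731.1 / 13324 ≈ 0.280 mm per year.
Specimen B: 3115.0 mm / 0.280 mm per year = 11125.00 years ≈ 11125 varves.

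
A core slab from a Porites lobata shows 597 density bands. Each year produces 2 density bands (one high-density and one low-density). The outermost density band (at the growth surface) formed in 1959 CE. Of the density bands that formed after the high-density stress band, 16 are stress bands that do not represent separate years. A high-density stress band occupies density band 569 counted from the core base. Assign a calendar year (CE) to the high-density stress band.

597 − 569 = 28 density bands lie beyond the high-density stress band toward the growth surface.
28 − 16 false = 12 true density bands after the high-density stress band.
12 density bands at 2 per year is 12 / 2 = 6 years.
Counting back 6 years from 1959 CE places the high-density stress band in 1959 − 6 = 1953 CE.

1953 CE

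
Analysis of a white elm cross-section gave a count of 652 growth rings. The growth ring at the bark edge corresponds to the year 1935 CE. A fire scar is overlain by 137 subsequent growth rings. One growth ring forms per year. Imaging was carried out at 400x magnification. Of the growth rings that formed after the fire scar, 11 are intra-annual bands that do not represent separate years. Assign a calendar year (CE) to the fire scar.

1809 CE

137 growth rings post-date the fire scar.
Removing the 11 false growth rings leaves 137 − 11 = 126 true growth rings beyond the fire scar.
Counting back 126 years from 1935 CE places the fire scar in 1935 − 126 = 1809 CE.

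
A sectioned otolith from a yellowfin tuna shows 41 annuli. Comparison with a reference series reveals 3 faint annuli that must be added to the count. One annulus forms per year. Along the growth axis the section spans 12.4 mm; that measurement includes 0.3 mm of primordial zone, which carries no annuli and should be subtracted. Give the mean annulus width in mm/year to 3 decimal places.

True annulus count = 41 + 3 = 44.
The growth record spans 12.4 − 0.3 = 12.1 mm.
Extension rate ≈ 12.1 / 44 = 0.275 mm/year.

0.275 mm/year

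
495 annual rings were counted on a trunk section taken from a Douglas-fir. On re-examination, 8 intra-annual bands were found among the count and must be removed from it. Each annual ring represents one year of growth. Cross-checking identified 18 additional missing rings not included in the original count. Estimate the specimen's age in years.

505 years

After corrections the count is 495 − 8 + 18 = 505 annual rings.
One annual ring per year makes the duration 505 years.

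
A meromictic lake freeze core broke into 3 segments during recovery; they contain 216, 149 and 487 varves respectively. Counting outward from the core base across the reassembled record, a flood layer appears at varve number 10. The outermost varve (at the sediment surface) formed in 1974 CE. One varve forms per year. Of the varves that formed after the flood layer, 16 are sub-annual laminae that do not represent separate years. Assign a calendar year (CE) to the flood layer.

Total varves = 216 + 149 + 487 = 852.
Between varve 10 and the sediment surface there are 852 − 10 = 842 varves.
Removing the 16 false varves leaves 842 − 16 = 826 true varves beyond the flood layer.
The varve at the sediment surface is 1974 CE, so the flood layer dates to 1974 − 826 = 1148 CE.

1148 CE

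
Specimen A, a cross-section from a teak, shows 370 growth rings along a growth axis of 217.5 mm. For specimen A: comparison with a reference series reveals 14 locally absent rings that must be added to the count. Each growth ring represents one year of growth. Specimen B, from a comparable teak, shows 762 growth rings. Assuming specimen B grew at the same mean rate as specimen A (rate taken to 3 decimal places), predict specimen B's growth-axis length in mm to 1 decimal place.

431.3 mm

Specimen A: after corrections the count is 370 + 14 = 384 growth rings.
A: Mean rate = 217.5 mm / 384 years ≈ 0.566 mm/yr.
Length of B = 0.566 × 762 = 431.3 mm.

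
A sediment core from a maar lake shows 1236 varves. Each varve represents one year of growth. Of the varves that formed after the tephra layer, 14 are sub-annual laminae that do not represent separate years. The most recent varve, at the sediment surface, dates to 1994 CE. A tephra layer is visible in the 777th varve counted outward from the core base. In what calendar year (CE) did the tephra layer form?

Between varve 777 and the sediment surface there are 1236 − 777 = 459 varves.
Excluding 14 false varves: 459 − 14 = 445.
1994 − 445 = 1549 CE.

1549 CE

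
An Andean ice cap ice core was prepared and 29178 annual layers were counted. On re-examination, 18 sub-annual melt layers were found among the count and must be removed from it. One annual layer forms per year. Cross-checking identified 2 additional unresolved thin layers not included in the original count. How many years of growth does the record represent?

True annual layer count = 29178 − 18 + 2 = 29162.
With a one-to-one annual layer periodicity this is 29162 years.

29162 years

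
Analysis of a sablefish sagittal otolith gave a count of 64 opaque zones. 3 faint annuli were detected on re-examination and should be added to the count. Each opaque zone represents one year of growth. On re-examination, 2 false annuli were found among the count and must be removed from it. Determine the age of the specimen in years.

After corrections the count is 64 − 2 + 3 = 65 opaque zones.
At one opaque zone per year, that is 65 years.

65 years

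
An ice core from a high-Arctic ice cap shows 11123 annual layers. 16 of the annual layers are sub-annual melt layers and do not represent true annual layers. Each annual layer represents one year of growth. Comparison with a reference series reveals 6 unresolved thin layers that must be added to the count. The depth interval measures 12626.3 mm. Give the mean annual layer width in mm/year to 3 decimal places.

1.136 mm/year

Correcting the raw count gives 11123 − 16 + 6 = 11113 true annual layers.
Extension rate ≈ 12626.3 / 11113 = 1.136 mm/year.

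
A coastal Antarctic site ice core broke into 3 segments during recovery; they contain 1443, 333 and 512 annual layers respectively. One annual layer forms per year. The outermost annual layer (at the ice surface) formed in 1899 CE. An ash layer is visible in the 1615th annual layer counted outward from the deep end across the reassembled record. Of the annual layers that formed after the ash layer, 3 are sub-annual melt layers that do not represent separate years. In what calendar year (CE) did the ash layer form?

Total annual layers = 1443 + 333 + 512 = 2288.
The ash layer sits at annual layer 1615 from the deep end, so 2288 − 1615 = 673 annual layers formed after it.
Excluding 3 false annual layers: 673 − 3 = 670.
Counting back 670 years from 1899 CE places the ash layer in 1899 − 670 = 1229 CE.

1229 CE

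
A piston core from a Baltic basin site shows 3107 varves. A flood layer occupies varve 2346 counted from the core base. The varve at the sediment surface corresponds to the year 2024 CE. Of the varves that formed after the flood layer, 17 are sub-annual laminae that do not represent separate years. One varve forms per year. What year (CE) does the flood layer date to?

Between varve 2346 and the sediment surface there are 3107 − 2346 = 761 varves.
Removing the 17 false varves leaves 761 − 17 = 744 true varves beyond the flood layer.
2024 − 744 = 1280 CE.

1280 CE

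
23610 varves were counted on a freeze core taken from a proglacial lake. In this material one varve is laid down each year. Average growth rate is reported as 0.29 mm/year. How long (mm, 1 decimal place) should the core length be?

6846.9 mm

23610 years of growth are recorded.
23610 years at 0.29 mm/year gives 0.29 × 23610 = 6846.9 mm.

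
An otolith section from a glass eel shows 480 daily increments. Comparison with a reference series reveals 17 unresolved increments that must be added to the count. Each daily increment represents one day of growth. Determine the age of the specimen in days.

497 days

True daily increment count = 480 + 17 = 497.
At one daily increment per day, that is 497 days.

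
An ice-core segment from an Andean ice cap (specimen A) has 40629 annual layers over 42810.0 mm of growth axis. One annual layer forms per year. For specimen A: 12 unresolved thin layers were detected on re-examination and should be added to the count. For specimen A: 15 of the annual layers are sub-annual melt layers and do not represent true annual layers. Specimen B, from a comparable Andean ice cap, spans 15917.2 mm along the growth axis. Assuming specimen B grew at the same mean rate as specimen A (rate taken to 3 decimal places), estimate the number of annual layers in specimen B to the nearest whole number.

Specimen A: adjusted count: 40629 − 15 + 12 = 40626 annual layers.
A: 42810.0 mm over 40626 years gives 42810.0 / 40626 ≈ 1.054 mm/yr.
For B, 15917.2 / 1.054 = 15101.71 years ≈ 15102 annual layers.

15102 annual layers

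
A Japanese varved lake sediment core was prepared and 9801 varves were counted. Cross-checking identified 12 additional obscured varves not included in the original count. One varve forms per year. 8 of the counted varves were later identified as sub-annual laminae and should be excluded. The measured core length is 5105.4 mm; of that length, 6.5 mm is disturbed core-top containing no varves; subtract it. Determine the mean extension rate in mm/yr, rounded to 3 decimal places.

0.520 mm/yr

After corrections the count is 9801 − 8 + 12 = 9805 varves.
Net length = 5105.4 − 6.5 = 5098.9 mm.
5098.9 mm over 9805 years gives 5098.9 / 9805 ≈ 0.520 mm/yr.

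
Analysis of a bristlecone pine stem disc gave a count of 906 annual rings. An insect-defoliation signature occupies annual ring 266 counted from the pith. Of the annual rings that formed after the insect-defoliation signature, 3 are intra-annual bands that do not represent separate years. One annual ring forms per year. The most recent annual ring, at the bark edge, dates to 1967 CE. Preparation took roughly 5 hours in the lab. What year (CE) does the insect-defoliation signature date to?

1330 CE

906 − 266 = 640 annual rings lie beyond the insect-defoliation signature toward the bark edge.
640 − 3 false = 637 true annual rings after the insect-defoliation signature.
The annual ring at the bark edge is 1967 CE, so the insect-defoliation signature dates to 1967 − 637 = 1330 CE.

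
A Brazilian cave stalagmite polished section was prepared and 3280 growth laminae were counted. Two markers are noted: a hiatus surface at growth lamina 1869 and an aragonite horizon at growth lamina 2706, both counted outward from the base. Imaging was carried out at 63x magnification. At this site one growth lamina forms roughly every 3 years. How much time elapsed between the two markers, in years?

2511 yr

Separation: 2706 − 1869 = 837 growth laminae.
837 growth laminae at 3 years each span 837 × 3 = 2511 years.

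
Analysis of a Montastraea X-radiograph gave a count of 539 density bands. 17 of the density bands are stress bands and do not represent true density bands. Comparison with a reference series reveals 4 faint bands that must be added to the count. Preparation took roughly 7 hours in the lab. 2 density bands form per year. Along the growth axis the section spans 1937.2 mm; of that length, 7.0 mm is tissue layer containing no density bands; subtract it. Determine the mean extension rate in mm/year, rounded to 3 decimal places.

7.339 mm/year

Adjusted count: 539 − 17 + 4 = 526 density bands.
With 2 density bands per year, 526 / 2 = 263 years.
The growth record spans 1937.2 − 7.0 = 1930.2 mm.
Extension rate ≈ 1930.2 / 263 = 7.339 mm/year.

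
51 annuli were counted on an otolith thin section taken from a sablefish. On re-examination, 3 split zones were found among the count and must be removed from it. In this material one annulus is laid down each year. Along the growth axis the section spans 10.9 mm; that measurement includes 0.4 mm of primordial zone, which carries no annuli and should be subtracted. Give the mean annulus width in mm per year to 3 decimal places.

0.219 mm per year

After corrections the count is 51 − 3 = 48 annuli.
Net length = 10.9 − 0.4 = 10.5 mm.
Extension rate ≈ 10.5 / 48 = 0.219 mm per year.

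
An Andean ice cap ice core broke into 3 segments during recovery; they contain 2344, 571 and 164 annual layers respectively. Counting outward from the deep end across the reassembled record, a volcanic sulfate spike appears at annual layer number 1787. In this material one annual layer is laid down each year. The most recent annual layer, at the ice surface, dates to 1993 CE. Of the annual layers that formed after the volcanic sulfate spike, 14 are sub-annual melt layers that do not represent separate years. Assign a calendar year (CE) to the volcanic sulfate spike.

715 CE

Total annual layers = 2344 + 571 + 164 = 3079.
Between annual layer 1787 and the ice surface there are 3079 − 1787 = 1292 annual layers.
Removing the 14 false annual layers leaves 1292 − 14 = 1278 true annual layers beyond the volcanic sulfate spike.
1993 − 1278 = 715 CE.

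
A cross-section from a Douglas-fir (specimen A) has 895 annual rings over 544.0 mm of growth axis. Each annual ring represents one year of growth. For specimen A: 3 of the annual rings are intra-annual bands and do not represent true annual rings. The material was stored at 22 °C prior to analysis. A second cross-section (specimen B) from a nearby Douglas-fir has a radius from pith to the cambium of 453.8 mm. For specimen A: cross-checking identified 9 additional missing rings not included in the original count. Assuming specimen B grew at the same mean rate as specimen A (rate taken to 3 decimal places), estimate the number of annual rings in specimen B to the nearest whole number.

751 annual rings

Specimen A: after corrections the count is 895 − 3 + 9 = 901 annual rings.
A: 544.0 mm over 901 years gives 544.0 / 901 ≈ 0.604 mm per year.
B spans 453.8 / 0.604 = 751.32 years ≈ 751 annual rings.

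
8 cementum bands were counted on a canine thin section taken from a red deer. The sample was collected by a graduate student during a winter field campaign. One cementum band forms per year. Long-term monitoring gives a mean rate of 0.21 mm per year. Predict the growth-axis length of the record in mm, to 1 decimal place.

1.7 mm

8 years of growth are recorded.
Length ≈ 0.21 × 8 = 1.7 mm.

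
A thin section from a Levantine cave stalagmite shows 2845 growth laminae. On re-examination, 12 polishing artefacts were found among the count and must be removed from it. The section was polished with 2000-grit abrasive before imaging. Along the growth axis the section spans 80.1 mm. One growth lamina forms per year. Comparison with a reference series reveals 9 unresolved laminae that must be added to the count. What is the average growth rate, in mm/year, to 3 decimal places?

0.028 mm/year

After corrections the count is 2845 − 12 + 9 = 2842 growth laminae.
80.1 mm over 2842 years gives 80.1 / 2842 ≈ 0.028 mm/year.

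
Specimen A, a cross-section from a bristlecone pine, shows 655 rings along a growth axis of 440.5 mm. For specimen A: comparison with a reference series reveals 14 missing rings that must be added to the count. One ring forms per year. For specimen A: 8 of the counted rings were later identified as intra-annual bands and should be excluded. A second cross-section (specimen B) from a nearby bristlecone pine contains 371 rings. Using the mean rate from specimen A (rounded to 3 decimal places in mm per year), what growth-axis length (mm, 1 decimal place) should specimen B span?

247.1 mm

Specimen A: true ring count = 655 − 8 + 14 = 661.
A: Extension rate ≈ 440.5 / 661 = 0.666 mm/year.
For B, 0.666 mm/year × 371 years = 247.1 mm.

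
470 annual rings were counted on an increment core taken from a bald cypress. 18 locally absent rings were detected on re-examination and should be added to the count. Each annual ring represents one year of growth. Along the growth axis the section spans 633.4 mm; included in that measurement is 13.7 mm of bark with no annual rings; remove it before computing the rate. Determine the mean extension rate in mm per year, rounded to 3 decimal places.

1.270 mm per year

Correcting the raw count gives 470 + 18 = 488 true annual rings.
Removing the 13.7 mm offcut leaves 633.4 − 13.7 = 619.7 mm.
619.7 mm over 488 years gives 619.7 / 488 ≈ 1.270 mm per year.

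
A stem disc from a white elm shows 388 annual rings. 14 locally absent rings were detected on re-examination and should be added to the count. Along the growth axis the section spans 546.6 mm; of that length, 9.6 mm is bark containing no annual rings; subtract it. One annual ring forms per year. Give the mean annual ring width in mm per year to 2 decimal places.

1.34 mm per year

True annual ring count = 388 + 14 = 402.
Net length = 546.6 − 9.6 = 537.0 mm.
Mean rate = 537.0 mm / 402 years ≈ 1.34 mm per year.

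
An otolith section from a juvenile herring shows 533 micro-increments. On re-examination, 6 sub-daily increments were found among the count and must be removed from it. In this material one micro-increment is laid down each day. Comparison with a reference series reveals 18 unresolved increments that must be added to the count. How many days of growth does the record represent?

545 days

Adjusted count: 533 − 6 + 18 = 545 micro-increments.
One micro-increment per day makes the duration 545 days.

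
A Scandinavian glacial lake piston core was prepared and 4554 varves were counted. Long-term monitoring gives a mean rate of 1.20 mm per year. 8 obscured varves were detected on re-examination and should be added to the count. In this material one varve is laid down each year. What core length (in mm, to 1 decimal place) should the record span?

After corrections the count is 4554 + 8 = 4562 varves.
4562 years at 1.20 mm/year gives 1.20 × 4562 = 5474.4 mm.

5474.4 mm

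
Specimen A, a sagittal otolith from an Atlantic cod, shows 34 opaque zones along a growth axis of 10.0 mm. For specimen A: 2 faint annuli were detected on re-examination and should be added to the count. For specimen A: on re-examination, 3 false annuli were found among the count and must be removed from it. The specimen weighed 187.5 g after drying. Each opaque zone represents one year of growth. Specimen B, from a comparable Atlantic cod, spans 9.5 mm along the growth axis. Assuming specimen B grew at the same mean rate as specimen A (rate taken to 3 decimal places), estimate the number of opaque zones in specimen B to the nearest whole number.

31 opaque zones

Specimen A: true opaque zone count = 34 − 3 + 2 = 33.
A: Extension rate ≈ 10.0 / 33 = 0.303 mm/yr.
Specimen B: 9.5 mm / 0.303 mm per year = 31.35 years ≈ 31 opaque zones.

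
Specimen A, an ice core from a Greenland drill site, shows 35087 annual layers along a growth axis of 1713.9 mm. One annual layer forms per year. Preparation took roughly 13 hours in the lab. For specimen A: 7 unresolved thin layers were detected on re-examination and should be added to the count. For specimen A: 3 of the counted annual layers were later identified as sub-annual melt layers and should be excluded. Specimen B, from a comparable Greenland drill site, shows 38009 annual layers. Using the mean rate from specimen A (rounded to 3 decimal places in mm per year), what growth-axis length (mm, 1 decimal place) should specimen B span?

Specimen A: true annual layer count = 35087 − 3 + 7 = 35091.
A: Mean rate = 1713.9 mm / 35091 years ≈ 0.049 mm/year.
B's length ≈ 0.049 × 38009 = 1862.4 mm.

1862.4 mm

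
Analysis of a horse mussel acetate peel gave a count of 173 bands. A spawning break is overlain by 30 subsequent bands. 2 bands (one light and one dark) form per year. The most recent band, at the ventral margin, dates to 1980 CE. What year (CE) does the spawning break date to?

30 bands post-date the spawning break.
With 2 bands per year, 30 / 2 = 15 years.
1980 − 15 = 1965 CE.

1965 CE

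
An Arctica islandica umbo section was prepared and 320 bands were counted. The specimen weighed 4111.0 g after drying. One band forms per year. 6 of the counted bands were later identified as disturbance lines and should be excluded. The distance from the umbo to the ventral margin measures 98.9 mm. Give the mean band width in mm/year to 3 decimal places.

Adjusted count: 320 − 6 = 314 bands.
Mean rate = 98.9 mm / 314 years ≈ 0.315 mm/year.

0.315 mm/year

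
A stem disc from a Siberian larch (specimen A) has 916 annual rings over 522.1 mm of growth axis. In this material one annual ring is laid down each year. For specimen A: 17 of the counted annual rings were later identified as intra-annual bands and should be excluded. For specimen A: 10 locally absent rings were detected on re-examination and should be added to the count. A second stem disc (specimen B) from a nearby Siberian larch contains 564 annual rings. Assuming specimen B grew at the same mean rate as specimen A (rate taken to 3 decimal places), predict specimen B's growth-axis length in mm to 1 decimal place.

323.7 mm

Specimen A: after corrections the count is 916 − 17 + 10 = 909 annual rings.
A: Mean rate = 522.1 mm / 909 years ≈ 0.574 mm per year.
Length of B = 0.574 × 564 = 323.7 mm.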